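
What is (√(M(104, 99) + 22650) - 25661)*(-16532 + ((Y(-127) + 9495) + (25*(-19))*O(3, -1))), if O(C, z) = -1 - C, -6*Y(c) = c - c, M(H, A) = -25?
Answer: 131820557 - 25685*√905 ≈ 1.3105e+8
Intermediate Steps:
Y(c) = 0 (Y(c) = -(c - c)/6 = -⅙*0 = 0)
(√(M(104, 99) + 22650) - 25661)*(-16532 + ((Y(-127) + 9495) + (25*(-19))*O(3, -1))) = (√(-25 + 22650) - 25661)*(-16532 + ((0 + 9495) + (25*(-19))*(-1 - 1*3))) = (√22625 - 25661)*(-16532 + (9495 - 475*(-1 - 3))) = (5*√905 - 25661)*(-16532 + (9495 - 475*(-4))) = (-25661 + 5*√905)*(-16532 + (9495 + 1900)) = (-25661 + 5*√905)*(-16532 + 11395) = (-25661 + 5*√905)*(-5137) = 131820557 - 25685*√905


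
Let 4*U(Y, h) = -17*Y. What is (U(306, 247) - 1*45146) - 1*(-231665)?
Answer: 370437/2 ≈ 1.8522e+5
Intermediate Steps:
U(Y, h) = -17*Y/4 (U(Y, h) = (-17*Y)/4 = -17*Y/4)
(U(306, 247) - 1*45146) - 1*(-231665) = (-17/4*306 - 1*45146) - 1*(-231665) = (-2601/2 - 45146) + 231665 = -92893/2 + 231665 = 370437/2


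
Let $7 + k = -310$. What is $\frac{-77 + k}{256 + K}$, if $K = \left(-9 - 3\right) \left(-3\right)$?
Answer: $- \frac{197}{146} \approx -1.3493$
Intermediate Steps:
$K = 36$ ($K = \left(-12\right) \left(-3\right) = 36$)
$k = -317$ ($k = -7 - 310 = -317$)
$\frac{-77 + k}{256 + K} = \frac{-77 - 317}{256 + 36} = - \frac{394}{292} = \left(-394\right) \frac{1}{292} = - \frac{197}{146}$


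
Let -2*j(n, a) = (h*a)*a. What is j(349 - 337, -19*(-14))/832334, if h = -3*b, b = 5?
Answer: 265335/416167 ≈ 0.63757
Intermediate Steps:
h = -15 (h = -3*5 = -15)
j(n, a) = 15*a²/2 (j(n, a) = -(-15*a)*a/2 = -(-15)*a²/2 = 15*a²/2)
j(349 - 337, -19*(-14))/832334 = (15*(-19*(-14))²/2)/832334 = ((15/2)*266²)*(1/832334) = ((15/2)*70756)*(1/832334) = 530670*(1/832334) = 265335/416167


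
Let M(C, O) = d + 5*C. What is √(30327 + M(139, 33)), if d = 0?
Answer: √31022 ≈ 176.13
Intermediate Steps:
M(C, O) = 5*C (M(C, O) = 0 + 5*C = 5*C)
√(30327 + M(139, 33)) = √(30327 + 5*139) = √(30327 + 695) = √31022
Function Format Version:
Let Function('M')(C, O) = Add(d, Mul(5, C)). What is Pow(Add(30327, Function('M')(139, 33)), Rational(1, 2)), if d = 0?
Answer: Pow(31022, Rational(1, 2)) ≈ 176.13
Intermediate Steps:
Function('M')(C, O) = Mul(5, C) (Function('M')(C, O) = Add(0, Mul(5, C)) = Mul(5, C))
Pow(Add(30327, Function('M')(139, 33)), Rational(1, 2)) = Pow(Add(30327, Mul(5, 139)), Rational(1, 2)) = Pow(Add(30327, 695), Rational(1, 2)) = Pow(31022, Rational(1, 2))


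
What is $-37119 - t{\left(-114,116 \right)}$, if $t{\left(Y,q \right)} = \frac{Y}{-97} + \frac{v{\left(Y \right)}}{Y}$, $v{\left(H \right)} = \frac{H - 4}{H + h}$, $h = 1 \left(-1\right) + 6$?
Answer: $- \frac{22370876218}{602661} \approx -37120.0$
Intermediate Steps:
$h = 5$ ($h = -1 + 6 = 5$)
$v{\left(H \right)} = \frac{-4 + H}{5 + H}$ ($v{\left(H \right)} = \frac{H - 4}{H + 5} = \frac{-4 + H}{5 + H}$)
$t{\left(Y,q \right)} = - \frac{Y}{97} + \frac{-4 + Y}{Y \left(5 + Y\right)}$ ($t{\left(Y,q \right)} = \frac{Y}{-97} + \frac{\frac{1}{5 + Y} \left(-4 + Y\right)}{Y} = Y \left(- \frac{1}{97}\right) + \frac{-4 + Y}{Y \left(5 + Y\right)} = - \frac{Y}{97} + \frac{-4 + Y}{Y \left(5 + Y\right)}$)
$-37119 - t{\left(-114,116 \right)} = -37119 - \frac{-4 - 114 - \frac{\left(-114\right)^{2} \left(5 - 114\right)}{97}}{\left(-114\right) \left(5 - 114\right)} = -37119 - - \frac{-4 - 114 - \frac{12996}{97} \left(-109\right)}{114 \left(-109\right)} = -37119 - \left(- \frac{1}{114}\right) \left(- \frac{1}{109}\right) \left(-4 - 114 + \frac{1416564}{97}\right) = -37119 - \left(- \frac{1}{114}\right) \left(- \frac{1}{109}\right) \frac{1405118}{97} = -37119 - \frac{702559}{602661} = - \frac{22370876218}{602661}$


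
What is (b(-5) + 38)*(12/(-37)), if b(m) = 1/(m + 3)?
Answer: -450/37 ≈ -12.162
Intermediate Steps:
b(m) = 1/(3 + m)
(b(-5) + 38)*(12/(-37)) = (1/(3 - 5) + 38)*(12/(-37)) = (1/(-2) + 38)*(12*(-1/37)) = (-1/2 + 38)*(-12/37) = (75/2)*(-12/37) = -450/37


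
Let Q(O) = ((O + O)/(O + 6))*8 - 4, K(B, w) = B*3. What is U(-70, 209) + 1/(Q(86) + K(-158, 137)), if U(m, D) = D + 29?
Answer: 2534677/10650 ≈ 238.00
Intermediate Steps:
K(B, w) = 3*B
U(m, D) = 29 + D
Q(O) = -4 + 16*O/(6 + O) (Q(O) = ((2*O)/(6 + O))*8 - 4 = (2*O/(6 + O))*8 - 4 = 16*O/(6 + O) - 4 = -4 + 16*O/(6 + O))
U(-70, 209) + 1/(Q(86) + K(-158, 137)) = (29 + 209) + 1/(12*(-2 + 86)/(6 + 86) + 3*(-158)) = 238 + 1/(12*84/92 - 474) = 238 + 1/(12*(1/92)*84 - 474) = 238 + 1/(252/23 - 474) = 238 + 1/(-10650/23) = 238 - 23/10650 = 2534677/10650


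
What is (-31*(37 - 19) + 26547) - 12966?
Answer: 13023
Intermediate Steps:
(-31*(37 - 19) + 26547) - 12966 = (-31*18 + 26547) - 12966 = (-558 + 26547) - 12966 = 25989 - 12966 = 13023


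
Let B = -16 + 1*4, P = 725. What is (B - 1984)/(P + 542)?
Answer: -1996/1267 ≈ -1.5754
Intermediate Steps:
B = -12 (B = -16 + 4 = -12)
(B - 1984)/(P + 542) = (-12 - 1984)/(725 + 542) = -1996/1267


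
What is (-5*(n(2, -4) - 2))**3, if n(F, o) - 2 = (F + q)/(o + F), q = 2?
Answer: 1000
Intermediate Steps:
n(F, o) = 2 + (2 + F)/(F + o) (n(F, o) = 2 + (F + 2)/(o + F) = 2 + (2 + F)/(F + o))
(-5*(n(2, -4) - 2))**3 = (-5*((2 + 2*(-4) + 3*2)/(2 - 4) - 2))**3 = (-5*((2 - 8 + 6)/(-2) - 2))**3 = (-5*(-1/2*0 - 2))**3 = (-5*(0 - 2))**3 = (-5*(-2))**3 = 10**3 = 1000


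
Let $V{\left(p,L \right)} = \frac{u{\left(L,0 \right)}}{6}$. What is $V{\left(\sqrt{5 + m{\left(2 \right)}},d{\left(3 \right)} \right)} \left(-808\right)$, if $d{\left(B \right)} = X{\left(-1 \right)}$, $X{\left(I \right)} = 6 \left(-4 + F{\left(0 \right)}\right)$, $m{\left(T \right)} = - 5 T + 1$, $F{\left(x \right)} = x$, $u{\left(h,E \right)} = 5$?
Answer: $- \frac{2020}{3} \approx -673.33$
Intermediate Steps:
$m{\left(T \right)} = 1 - 5 T$
$X{\left(I \right)} = -24$ ($X{\left(I \right)} = 6 \left(-4 + 0\right) = 6 \left(-4\right) = -24$)
$d{\left(B \right)} = -24$
$V{\left(p,L \right)} = \frac{5}{6}$
$V{\left(\sqrt{5 + m{\left(2 \right)}},d{\left(3 \right)} \right)} \left(-808\right) = \frac{5}{6} \left(-808\right) = - \frac{2020}{3}$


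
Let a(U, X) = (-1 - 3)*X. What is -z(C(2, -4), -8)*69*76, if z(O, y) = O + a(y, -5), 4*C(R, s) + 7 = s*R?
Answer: -85215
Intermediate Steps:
C(R, s) = -7/4 + R*s/4 (C(R, s) = -7/4 + (s*R)/4 = -7/4 + (R*s)/4 = -7/4 + R*s/4)
a(U, X) = -4*X
z(O, y) = 20 + O (z(O, y) = O - 4*(-5) = O + 20 = 20 + O)
-z(C(2, -4), -8)*69*76 = -(20 + (-7/4 + (¼)*2*(-4)))*69*76 = -(20 + (-7/4 - 2))*69*76 = -(20 - 15/4)*69*76 = -(65/4)*69*76 = -4485*76/4 = -1*85215 = -85215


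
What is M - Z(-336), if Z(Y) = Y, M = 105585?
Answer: 105921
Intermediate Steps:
M - Z(-336) = 105585 - 1*(-336) = 105585 + 336 = 105921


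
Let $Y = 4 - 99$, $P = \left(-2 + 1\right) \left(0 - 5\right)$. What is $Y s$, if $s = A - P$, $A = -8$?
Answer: $1235$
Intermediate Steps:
$P = 5$ ($P = - (0 + \left(-5 + 0\right)) = - (0 - 5) = \left(-1\right) \left(-5\right) = 5$)
$s = -13$ ($s = -8 - 5 = -13$)
$Y = -95$ ($Y = 4 - 99 = -95$)
$Y s = \left(-95\right) \left(-13\right) = 1235$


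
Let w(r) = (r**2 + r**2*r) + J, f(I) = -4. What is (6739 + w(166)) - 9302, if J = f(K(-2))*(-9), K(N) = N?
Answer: 4599325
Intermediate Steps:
J = 36 (J = -4*(-9) = 36)
w(r) = 36 + r**2 + r**3 (w(r) = (r**2 + r**2*r) + 36 = (r**2 + r**3) + 36 = 36 + r**2 + r**3)
(6739 + w(166)) - 9302 = (6739 + (36 + 166**2 + 166**3)) - 9302 = (6739 + (36 + 27556 + 4574296)) - 9302 = (6739 + 4601888) - 9302 = 4608627 - 9302 = 4599325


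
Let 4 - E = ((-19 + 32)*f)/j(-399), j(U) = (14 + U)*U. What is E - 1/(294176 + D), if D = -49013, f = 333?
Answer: 49860464246/12553571415 ≈ 3.9718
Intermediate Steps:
j(U) = U*(14 + U)
E = 203377/51205 (E = 4 - (-19 + 32)*333/((-399*(14 - 399))) = 4 - 13*333/((-399*(-385))) = 4 - 4329/153615 = 4 - 1*1443/51205 = 4 - 1443/51205 = 203377/51205 ≈ 3.9718)
E - 1/(294176 + D) = 203377/51205 - 1/(294176 - 49013) = 203377/51205 - 1/245163 = 49860464246/12553571415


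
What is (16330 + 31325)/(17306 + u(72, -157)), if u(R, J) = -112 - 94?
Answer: 1059/380 ≈ 2.7868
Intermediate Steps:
u(R, J) = -206
(16330 + 31325)/(17306 + u(72, -157)) = (16330 + 31325)/(17306 - 206) = 47655/17100 = 47655*(1/17100) = 1059/380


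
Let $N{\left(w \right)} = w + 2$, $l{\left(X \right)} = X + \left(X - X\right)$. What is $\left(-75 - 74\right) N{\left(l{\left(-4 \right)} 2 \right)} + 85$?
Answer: $979$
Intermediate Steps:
$l{\left(X \right)} = X$ ($l{\left(X \right)} = X + 0 = X$)
$N{\left(w \right)} = 2 + w$
$\left(-75 - 74\right) N{\left(l{\left(-4 \right)} 2 \right)} + 85 = \left(-75 - 74\right) \left(2 - 8\right) + 85 = \left(-149\right) \left(-6\right) + 85 = 894 + 85 = 979$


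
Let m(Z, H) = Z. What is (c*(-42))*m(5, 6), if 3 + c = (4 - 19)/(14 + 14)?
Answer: 1485/2 ≈ 742.50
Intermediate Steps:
c = -99/28 (c = -3 + (4 - 19)/(14 + 14) = -3 - 15/28 = -99/28 ≈ -3.5357)
(c*(-42))*m(5, 6) = -99/28*(-42)*5 = (297/2)*5 = 1485/2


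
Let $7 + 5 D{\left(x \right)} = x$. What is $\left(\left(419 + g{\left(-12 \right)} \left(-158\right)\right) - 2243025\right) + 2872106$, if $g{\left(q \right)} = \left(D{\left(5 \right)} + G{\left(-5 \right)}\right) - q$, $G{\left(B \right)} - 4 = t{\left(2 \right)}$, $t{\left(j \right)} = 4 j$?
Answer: $\frac{3128856}{5} \approx 6.2577 \cdot 10^{5}$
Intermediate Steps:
$D{\left(x \right)} = - \frac{7}{5} + \frac{x}{5}$
$G{\left(B \right)} = 12$ ($G{\left(B \right)} = 4 + 4 \cdot 2 = 4 + 8 = 12$)
$g{\left(q \right)} = \frac{58}{5} - q$ ($g{\left(q \right)} = \left(\left(- \frac{7}{5} + \frac{1}{5} \cdot 5\right) + 12\right) - q = \left(\left(- \frac{7}{5} + 1\right) + 12\right) - q = \left(- \frac{2}{5} + 12\right) - q = \frac{58}{5} - q$)
$\left(\left(419 + g{\left(-12 \right)} \left(-158\right)\right) - 2243025\right) + 2872106 = \left(\left(419 + \left(\frac{58}{5} - -12\right) \left(-158\right)\right) - 2243025\right) + 2872106 = \left(\left(419 + \left(\frac{58}{5} + 12\right) \left(-158\right)\right) - 2243025\right) + 2872106 = \left(\left(419 + \frac{118}{5} \left(-158\right)\right) - 2243025\right) + 2872106 = \left(\left(419 - \frac{18644}{5}\right) - 2243025\right) + 2872106 = \left(- \frac{16549}{5} - 2243025\right) + 2872106 = - \frac{11231674}{5} + 2872106 = \frac{3128856}{5}$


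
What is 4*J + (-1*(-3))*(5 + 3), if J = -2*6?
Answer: -24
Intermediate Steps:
J = -12
4*J + (-1*(-3))*(5 + 3) = 4*(-12) + (-1*(-3))*(5 + 3) = -48 + 3*8 = -48 + 24 = -24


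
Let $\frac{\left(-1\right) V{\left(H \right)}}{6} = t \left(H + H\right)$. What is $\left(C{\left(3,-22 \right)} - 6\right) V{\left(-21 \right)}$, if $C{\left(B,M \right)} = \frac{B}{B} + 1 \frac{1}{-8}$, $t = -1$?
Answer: $\frac{2583}{2} \approx 1291.5$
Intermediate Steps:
$V{\left(H \right)} = 12 H$ ($V{\left(H \right)} = - 6 \left(- (H + H)\right) = - 6 \left(- 2 H\right) = 12 H$)
$C{\left(B,M \right)} = \frac{7}{8}$ ($C{\left(B,M \right)} = 1 + 1 \left(- \frac{1}{8}\right) = 1 - \frac{1}{8} = \frac{7}{8}$)
$\left(C{\left(3,-22 \right)} - 6\right) V{\left(-21 \right)} = \left(\frac{7}{8} - 6\right) 12 \left(-21\right) = \left(- \frac{41}{8}\right) \left(-252\right) = \frac{2583}{2}$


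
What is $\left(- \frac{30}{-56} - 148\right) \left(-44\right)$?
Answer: $\frac{45419}{7} \approx 6488.4$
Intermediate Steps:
$\left(- \frac{30}{-56} - 148\right) \left(-44\right) = \left(\left(-30\right) \left(- \frac{1}{56}\right) - 148\right) \left(-44\right) = \left(\frac{15}{28} - 148\right) \left(-44\right) = \left(- \frac{4129}{28}\right) \left(-44\right) = \frac{45419}{7}$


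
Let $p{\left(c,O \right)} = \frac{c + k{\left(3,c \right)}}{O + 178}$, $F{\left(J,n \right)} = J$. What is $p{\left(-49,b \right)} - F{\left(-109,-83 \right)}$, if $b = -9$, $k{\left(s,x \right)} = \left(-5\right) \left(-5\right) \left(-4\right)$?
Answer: $\frac{18272}{169} \approx 108.12$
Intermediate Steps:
$k{\left(s,x \right)} = -100$ ($k{\left(s,x \right)} = 25 \left(-4\right) = -100$)
$p{\left(c,O \right)} = \frac{-100 + c}{178 + O}$ ($p{\left(c,O \right)} = \frac{c - 100}{O + 178} = \frac{-100 + c}{178 + O}$)
$p{\left(-49,b \right)} - F{\left(-109,-83 \right)} = \frac{-100 - 49}{178 - 9} - -109 = \frac{1}{169} \left(-149\right) + 109 = - \frac{149}{169} + 109 = \frac{18272}{169}$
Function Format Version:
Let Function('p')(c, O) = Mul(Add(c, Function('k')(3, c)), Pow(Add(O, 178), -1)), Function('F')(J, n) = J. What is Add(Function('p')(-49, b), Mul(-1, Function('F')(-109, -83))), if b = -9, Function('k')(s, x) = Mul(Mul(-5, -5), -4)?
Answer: Rational(18272, 169) ≈ 108.12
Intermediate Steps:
Function('k')(s, x) = -100 (Function('k')(s, x) = Mul(25, -4) = -100)
Function('p')(c, O) = Mul(Pow(Add(178, O), -1), Add(-100, c)) (Function('p')(c, O) = Mul(Add(c, -100), Pow(Add(O, 178), -1)) = Mul(Add(-100, c), Pow(Add(178, O), -1)) = Mul(Pow(Add(178, O), -1), Add(-100, c)))
Add(Function('p')(-49, b), Mul(-1, Function('F')(-109, -83))) = Add(Mul(Pow(Add(178, -9), -1), Add(-100, -49)), Mul(-1, -109)) = Add(Mul(Pow(169, -1), -149), 109) = Add(Mul(Rational(1, 169), -149), 109) = Add(Rational(-149, 169), 109) = Rational(18272, 169)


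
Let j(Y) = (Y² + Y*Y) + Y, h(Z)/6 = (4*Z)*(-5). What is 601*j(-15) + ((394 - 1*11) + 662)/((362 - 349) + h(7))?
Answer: 216205700/827 ≈ 2.6143e+5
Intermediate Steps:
h(Z) = -120*Z (h(Z) = 6*((4*Z)*(-5)) = 6*(-20*Z) = -120*Z)
j(Y) = Y + 2*Y² (j(Y) = (Y² + Y²) + Y = 2*Y² + Y = Y + 2*Y²)
601*j(-15) + ((394 - 1*11) + 662)/((362 - 349) + h(7)) = 601*(-15*(1 + 2*(-15))) + ((394 - 1*11) + 662)/((362 - 349) - 120*7) = 601*(-15*(1 - 30)) + ((394 - 11) + 662)/(13 - 840) = 601*(-15*(-29)) + (383 + 662)/(-827) = 601*435 + 1045*(-1/827) = 261435 - 1045/827 = 216205700/827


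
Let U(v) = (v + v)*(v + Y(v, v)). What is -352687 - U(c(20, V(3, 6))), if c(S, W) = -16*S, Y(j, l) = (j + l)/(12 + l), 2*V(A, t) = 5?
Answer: -42824099/77 ≈ -5.5616e+5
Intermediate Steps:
V(A, t) = 5/2 (V(A, t) = (1/2)*5 = 5/2)
Y(j, l) = (j + l)/(12 + l)
U(v) = 2*v*(v + 2*v/(12 + v)) (U(v) = (v + v)*(v + (v + v)/(12 + v)) = (2*v)*(v + (2*v)/(12 + v)) = (2*v)*(v + 2*v/(12 + v)) = 2*v*(v + 2*v/(12 + v)))
-352687 - U(c(20, V(3, 6))) = -352687 - 2*(-16*20)**2*(14 - 16*20)/(12 - 16*20) = -352687 - 2*(-320)**2*(14 - 320)/(12 - 320) = -352687 - 2*102400*(-306)/(-308) = -352687 - 2*102400*(-1)*(-306)/308 = -352687 - 1*15667200/77 = -352687 - 15667200/77 = -42824099/77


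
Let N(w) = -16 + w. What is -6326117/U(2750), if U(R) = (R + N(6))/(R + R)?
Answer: -1739682175/137 ≈ -1.2698e+7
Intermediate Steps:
U(R) = (-10 + R)/(2*R) (U(R) = (R + (-16 + 6))/(R + R) = (R - 10)/((2*R)) = (-10 + R)*(1/(2*R)) = (-10 + R)/(2*R))
-6326117/U(2750) = -6326117*5500/(-10 + 2750) = -6326117/((½)*(1/2750)*2740) = -6326117/137/275 = -6326117*275/137 = -1739682175/137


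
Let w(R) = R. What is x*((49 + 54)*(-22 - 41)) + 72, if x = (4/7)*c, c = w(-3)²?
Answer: -33300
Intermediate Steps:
c = 9 (c = (-3)² = 9)
x = 36/7 (x = (4/7)*9 = 36/7 ≈ 5.1429)
x*((49 + 54)*(-22 - 41)) + 72 = 36*((49 + 54)*(-22 - 41))/7 + 72 = 36*(103*(-63))/7 + 72 = (36/7)*(-6489) + 72 = -33372 + 72 = -33300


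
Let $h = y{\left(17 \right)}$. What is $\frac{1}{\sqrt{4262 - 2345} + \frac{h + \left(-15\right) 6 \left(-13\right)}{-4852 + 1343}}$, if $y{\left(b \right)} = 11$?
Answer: $\frac{4144129}{23602781516} + \frac{36939243 \sqrt{213}}{23602781516} \approx 0.023017$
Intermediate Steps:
$h = 11$
$\frac{1}{\sqrt{4262 - 2345} + \frac{h + \left(-15\right) 6 \left(-13\right)}{-4852 + 1343}} = \frac{1}{\sqrt{4262 - 2345} + \frac{11 + \left(-15\right) 6 \left(-13\right)}{-4852 + 1343}} = \frac{1}{\sqrt{1917} + \frac{11 - -1170}{-3509}} = \frac{1}{3 \sqrt{213} + \left(11 + 1170\right) \left(- \frac{1}{3509}\right)} = \frac{1}{3 \sqrt{213} + 1181 \left(- \frac{1}{3509}\right)} = \frac{1}{3 \sqrt{213} - \frac{1181}{3509}} = \frac{1}{- \frac{1181}{3509} + 3 \sqrt{213}}$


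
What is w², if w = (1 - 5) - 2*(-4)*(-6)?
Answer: 2704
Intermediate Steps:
w = -52 (w = -4 + 8*(-6) = -4 - 48 = -52)
w² = (-52)² = 2704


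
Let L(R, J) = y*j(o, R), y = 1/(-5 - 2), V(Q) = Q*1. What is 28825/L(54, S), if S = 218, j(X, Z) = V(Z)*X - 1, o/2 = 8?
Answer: -201775/863 ≈ -233.81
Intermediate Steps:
o = 16 (o = 2*8 = 16)
V(Q) = Q
j(X, Z) = -1 + X*Z (j(X, Z) = Z*X - 1 = X*Z - 1 = -1 + X*Z)
y = -1/7 (y = 1/(-7) = -1/7 ≈ -0.14286)
L(R, J) = 1/7 - 16*R/7 (L(R, J) = -(-1 + 16*R)/7 = 1/7 - 16*R/7)
28825/L(54, S) = 28825/(1/7 - 16/7*54) = 28825/(1/7 - 864/7) = 28825/(-863/7) = 28825*(-7/863) = -201775/863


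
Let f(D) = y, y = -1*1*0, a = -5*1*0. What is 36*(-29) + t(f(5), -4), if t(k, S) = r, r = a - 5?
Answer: -1049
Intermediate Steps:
a = 0 (a = -5*0 = 0)
y = 0 (y = -1*0 = 0)
f(D) = 0
r = -5 (r = 0 - 5 = -5)
t(k, S) = -5
36*(-29) + t(f(5), -4) = 36*(-29) - 5 = -1044 - 5 = -1049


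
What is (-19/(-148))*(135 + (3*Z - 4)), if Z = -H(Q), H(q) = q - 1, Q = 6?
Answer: 551/37 ≈ 14.892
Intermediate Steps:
H(q) = -1 + q
Z = -5 (Z = -(-1 + 6) = -1*5 = -5)
(-19/(-148))*(135 + (3*Z - 4)) = (-19/(-148))*(135 + (3*(-5) - 4)) = (-19*(-1/148))*(135 + (-15 - 4)) = 19*(135 - 19)/148 = (19/148)*116 = 551/37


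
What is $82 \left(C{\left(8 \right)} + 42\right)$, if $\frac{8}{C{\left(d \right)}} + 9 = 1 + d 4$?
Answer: $\frac{10414}{3} \approx 3471.3$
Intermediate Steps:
$C{\left(d \right)} = \frac{8}{-8 + 4 d}$ ($C{\left(d \right)} = \frac{8}{-9 + \left(1 + d 4\right)} = \frac{8}{-9 + \left(1 + 4 d\right)} = \frac{8}{-8 + 4 d}$)
$82 \left(C{\left(8 \right)} + 42\right) = 82 \left(\frac{2}{-2 + 8} + 42\right) = 82 \left(\frac{2}{6} + 42\right) = 82 \left(2 \cdot \frac{1}{6} + 42\right) = 82 \left(\frac{1}{3} + 42\right) = 82 \cdot \frac{127}{3} = \frac{10414}{3}$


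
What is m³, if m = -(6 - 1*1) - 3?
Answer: -512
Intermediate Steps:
m = -8 (m = -(6 - 1) - 3 = -1*5 - 3 = -5 - 3 = -8)
m³ = (-8)³ = -512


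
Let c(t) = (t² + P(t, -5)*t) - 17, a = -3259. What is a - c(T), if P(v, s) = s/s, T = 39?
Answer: -4802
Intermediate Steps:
P(v, s) = 1
c(t) = -17 + t + t² (c(t) = (t² + 1*t) - 17 = (t² + t) - 17 = (t + t²) - 17 = -17 + t + t²)
a - c(T) = -3259 - (-17 + 39 + 39²) = -3259 - (-17 + 39 + 1521) = -3259 - 1*1543 = -3259 - 1543 = -4802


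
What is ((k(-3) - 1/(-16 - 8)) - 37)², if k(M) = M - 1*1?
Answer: 966289/576 ≈ 1677.6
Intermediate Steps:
k(M) = -1 + M (k(M) = M - 1 = -1 + M)
((k(-3) - 1/(-16 - 8)) - 37)² = (((-1 - 3) - 1/(-16 - 8)) - 37)² = ((-4 - 1/(-24)) - 37)² = ((-4 - 1*(-1/24)) - 37)² = ((-4 + 1/24) - 37)² = (-95/24 - 37)² = (-983/24)² = 966289/576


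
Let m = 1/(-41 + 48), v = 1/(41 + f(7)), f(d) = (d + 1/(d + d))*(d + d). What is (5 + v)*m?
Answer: 701/980 ≈ 0.71531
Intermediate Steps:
f(d) = 2*d*(d + 1/(2*d)) (f(d) = (d + 1/(2*d))*(2*d) = 2*d*(d + 1/(2*d)))
v = 1/140 (v = 1/(41 + (1 + 2*7²)) = 1/(41 + (1 + 2*49)) = 1/(41 + (1 + 98)) = 1/(41 + 99) = 1/140 ≈ 0.0071429)
m = ⅐ (m = 1/7 = ⅐ ≈ 0.14286)
(5 + v)*m = (5 + 1/140)*(⅐) = (701/140)*(⅐) = 701/980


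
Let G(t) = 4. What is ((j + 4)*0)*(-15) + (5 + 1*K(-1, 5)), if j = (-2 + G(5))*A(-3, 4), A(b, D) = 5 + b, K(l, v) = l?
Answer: 4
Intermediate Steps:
j = 4 (j = (-2 + 4)*(5 - 3) = 2*2 = 4)
((j + 4)*0)*(-15) + (5 + 1*K(-1, 5)) = ((4 + 4)*0)*(-15) + (5 + 1*(-1)) = (8*0)*(-15) + (5 - 1) = 0*(-15) + 4 = 0 + 4 = 4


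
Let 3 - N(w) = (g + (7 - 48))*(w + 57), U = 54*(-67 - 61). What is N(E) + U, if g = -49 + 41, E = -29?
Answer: -5537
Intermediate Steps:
U = -6912 (U = 54*(-128) = -6912)
g = -8
N(w) = 2796 + 49*w (N(w) = 3 - (-8 + (7 - 48))*(w + 57) = 3 - (-8 - 41)*(57 + w) = 3 - (-49)*(57 + w) = 3 - (-2793 - 49*w) = 3 + (2793 + 49*w) = 2796 + 49*w)
N(E) + U = (2796 + 49*(-29)) - 6912 = (2796 - 1421) - 6912 = 1375 - 6912 = -5537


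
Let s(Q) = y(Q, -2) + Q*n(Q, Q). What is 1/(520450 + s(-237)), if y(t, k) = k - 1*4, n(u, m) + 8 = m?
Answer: 1/578509 ≈ 1.7286e-6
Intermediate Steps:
n(u, m) = -8 + m
y(t, k) = -4 + k (y(t, k) = k - 4 = -4 + k)
s(Q) = -6 + Q*(-8 + Q) (s(Q) = (-4 - 2) + Q*(-8 + Q) = -6 + Q*(-8 + Q))
1/(520450 + s(-237)) = 1/(520450 + (-6 - 237*(-8 - 237))) = 1/(520450 + (-6 - 237*(-245))) = 1/(520450 + (-6 + 58065)) = 1/(520450 + 58059) = 1/578509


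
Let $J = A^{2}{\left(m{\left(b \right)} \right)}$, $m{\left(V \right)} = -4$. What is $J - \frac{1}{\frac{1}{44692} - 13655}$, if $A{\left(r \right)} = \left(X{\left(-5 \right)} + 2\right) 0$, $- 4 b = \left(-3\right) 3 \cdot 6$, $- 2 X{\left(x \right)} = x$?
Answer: $\frac{44692}{610269259} \approx 7.3233 \cdot 10^{-5}$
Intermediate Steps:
$X{\left(x \right)} = - \frac{x}{2}$
$b = \frac{27}{2}$ ($b = - \frac{\left(-3\right) 3 \cdot 6}{4} = - \frac{\left(-9\right) 6}{4} = \left(- \frac{1}{4}\right) \left(-54\right) = \frac{27}{2} \approx 13.5$)
$A{\left(r \right)} = 0$ ($A{\left(r \right)} = \left(\left(- \frac{1}{2}\right) \left(-5\right) + 2\right) 0 = \left(\frac{5}{2} + 2\right) 0 = \frac{9}{2} \cdot 0 = 0$)
$J = 0$ ($J = 0^{2} = 0$)
$J - \frac{1}{\frac{1}{44692} - 13655} = 0 - \frac{1}{\frac{1}{44692} - 13655} = 0 - \frac{1}{- \frac{610269259}{44692}} = 0 - - \frac{44692}{610269259} = 0 + \frac{44692}{610269259} = \frac{44692}{610269259}$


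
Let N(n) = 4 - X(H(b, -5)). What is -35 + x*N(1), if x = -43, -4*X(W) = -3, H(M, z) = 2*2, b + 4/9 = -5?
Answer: -699/4 ≈ -174.75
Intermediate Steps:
b = -49/9 (b = -4/9 - 5 = -49/9 ≈ -5.4444)
H(M, z) = 4
X(W) = ¾ (X(W) = -¼*(-3) = ¾)
N(n) = 13/4 (N(n) = 4 - 1*¾ = 4 - ¾ = 13/4)
-35 + x*N(1) = -35 - 43*13/4 = -35 - 559/4 = -699/4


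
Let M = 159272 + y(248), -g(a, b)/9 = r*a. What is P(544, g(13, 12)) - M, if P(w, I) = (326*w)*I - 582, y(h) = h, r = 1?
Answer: -20909350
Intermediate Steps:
g(a, b) = -9*a
M = 159520 (M = 159272 + 248 = 159520)
P(w, I) = -582 + 326*I*w (P(w, I) = 326*I*w - 582 = -582 + 326*I*w)
P(544, g(13, 12)) - M = (-582 + 326*(-9*13)*544) - 1*159520 = (-582 + 326*(-117)*544) - 159520 = (-582 - 20749248) - 159520 = -20749830 - 159520 = -20909350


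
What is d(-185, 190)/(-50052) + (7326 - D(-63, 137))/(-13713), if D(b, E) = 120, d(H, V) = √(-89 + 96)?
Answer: -2402/4571 - √7/50052 ≈ -0.52554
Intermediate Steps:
d(H, V) = √7
d(-185, 190)/(-50052) + (7326 - D(-63, 137))/(-13713) = √7/(-50052) + (7326 - 1*120)/(-13713) = √7*(-1/50052) + (7326 - 120)*(-1/13713) = -√7/50052 + 7206*(-1/13713) = -√7/50052 - 2402/4571 = -2402/4571 - √7/50052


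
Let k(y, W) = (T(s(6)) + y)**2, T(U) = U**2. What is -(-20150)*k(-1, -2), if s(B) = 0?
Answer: 20150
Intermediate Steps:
k(y, W) = y**2 (k(y, W) = (0**2 + y)**2 = (0 + y)**2 = y**2)
-(-20150)*k(-1, -2) = -(-20150)*(-1)**2 = -(-20150) = -130*(-155) = 20150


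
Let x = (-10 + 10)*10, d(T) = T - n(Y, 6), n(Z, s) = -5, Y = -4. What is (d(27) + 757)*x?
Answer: 0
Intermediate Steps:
d(T) = 5 + T (d(T) = T - 1*(-5) = T + 5 = 5 + T)
x = 0 (x = 0*10 = 0)
(d(27) + 757)*x = ((5 + 27) + 757)*0 = (32 + 757)*0 = 789*0 = 0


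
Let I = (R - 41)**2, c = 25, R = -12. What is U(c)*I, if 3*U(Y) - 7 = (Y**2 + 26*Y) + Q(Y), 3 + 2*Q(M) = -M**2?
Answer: 2719112/3 ≈ 9.0637e+5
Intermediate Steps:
I = 2809 (I = (-12 - 41)**2 = (-53)**2 = 2809)
Q(M) = -3/2 - M**2/2 (Q(M) = -3/2 + (-M**2)/2 = -3/2 - M**2/2)
U(Y) = 11/6 + Y**2/6 + 26*Y/3 (U(Y) = 7/3 + ((Y**2 + 26*Y) + (-3/2 - Y**2/2))/3 = 7/3 + (-3/2 + Y**2/2 + 26*Y)/3 = 7/3 + (-1/2 + Y**2/6 + 26*Y/3) = 11/6 + Y**2/6 + 26*Y/3)
U(c)*I = (11/6 + (1/6)*25**2 + (26/3)*25)*2809 = (11/6 + (1/6)*625 + 650/3)*2809 = (11/6 + 625/6 + 650/3)*2809 = (968/3)*2809 = 2719112/3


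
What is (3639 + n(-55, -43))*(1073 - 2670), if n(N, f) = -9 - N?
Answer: -5884945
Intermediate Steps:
(3639 + n(-55, -43))*(1073 - 2670) = (3639 + (-9 - 1*(-55)))*(1073 - 2670) = (3639 + (-9 + 55))*(-1597) = (3639 + 46)*(-1597) = 3685*(-1597) = -5884945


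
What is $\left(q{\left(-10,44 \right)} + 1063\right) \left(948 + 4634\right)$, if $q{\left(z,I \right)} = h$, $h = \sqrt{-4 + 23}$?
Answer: $5933666 + 5582 \sqrt{19} \approx 5.958 \cdot 10^{6}$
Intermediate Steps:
$h = \sqrt{19} \approx 4.3589$
$q{\left(z,I \right)} = \sqrt{19}$
$\left(q{\left(-10,44 \right)} + 1063\right) \left(948 + 4634\right) = \left(\sqrt{19} + 1063\right) \left(948 + 4634\right) = \left(1063 + \sqrt{19}\right) 5582 = 5933666 + 5582 \sqrt{19}$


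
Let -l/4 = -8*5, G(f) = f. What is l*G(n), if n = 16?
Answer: 2560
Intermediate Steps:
l = 160 (l = -(-32)*5 = -4*(-40) = 160)
l*G(n) = 160*16 = 2560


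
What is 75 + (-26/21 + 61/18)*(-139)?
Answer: -28219/126 ≈ -223.96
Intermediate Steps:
75 + (-26/21 + 61/18)*(-139) = 75 + (271/126)*(-139) = 75 - 37669/126 = -28219/126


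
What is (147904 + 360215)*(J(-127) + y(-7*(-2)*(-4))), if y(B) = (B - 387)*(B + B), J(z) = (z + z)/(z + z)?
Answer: 25211340423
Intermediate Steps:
J(z) = 1 (J(z) = (2*z)/((2*z)) = (2*z)*(1/(2*z)) = 1)
y(B) = 2*B*(-387 + B) (y(B) = (-387 + B)*(2*B) = 2*B*(-387 + B))
(147904 + 360215)*(J(-127) + y(-7*(-2)*(-4))) = (147904 + 360215)*(1 + 2*(-7*(-2)*(-4))*(-387 - 7*(-2)*(-4))) = 508119*(1 + 2*(14*(-4))*(-387 + 14*(-4))) = 508119*(1 + 2*(-56)*(-387 - 56)) = 508119*(1 + 2*(-56)*(-443)) = 508119*(1 + 49616) = 508119*49617 = 25211340423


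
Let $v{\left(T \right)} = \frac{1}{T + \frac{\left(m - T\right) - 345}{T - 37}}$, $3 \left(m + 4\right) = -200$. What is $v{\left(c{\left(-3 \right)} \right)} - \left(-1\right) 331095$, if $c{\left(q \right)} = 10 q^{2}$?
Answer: $\frac{4235698494}{12793} \approx 3.311 \cdot 10^{5}$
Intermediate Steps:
$m = - \frac{212}{3}$ ($m = -4 + \frac{1}{3} \left(-200\right) = -4 - \frac{200}{3} = - \frac{212}{3} \approx -70.667$)
$v{\left(T \right)} = \frac{1}{T + \frac{- \frac{1247}{3} - T}{-37 + T}}$ ($v{\left(T \right)} = \frac{1}{T + \frac{\left(- \frac{212}{3} - T\right) - 345}{T - 37}} = \frac{1}{T + \frac{- \frac{1247}{3} - T}{-37 + T}}$)
$v{\left(c{\left(-3 \right)} \right)} - \left(-1\right) 331095 = \frac{3 \left(37 - 10 \left(-3\right)^{2}\right)}{1247 - 3 \left(10 \left(-3\right)^{2}\right)^{2} + 114 \cdot 10 \left(-3\right)^{2}} - \left(-1\right) 331095 = \frac{3 \left(37 - 10 \cdot 9\right)}{1247 - 3 \left(10 \cdot 9\right)^{2} + 114 \cdot 10 \cdot 9} - -331095 = \frac{3 \left(37 - 90\right)}{1247 - 3 \cdot 90^{2} + 114 \cdot 90} + 331095 = \frac{3 \left(37 - 90\right)}{1247 - 24300 + 10260} + 331095 = 3 \frac{1}{1247 - 24300 + 10260} \left(-53\right) + 331095 = 3 \frac{1}{-12793} \left(-53\right) + 331095 = 3 \left(- \frac{1}{12793}\right) \left(-53\right) + 331095 = \frac{159}{12793} + 331095 = \frac{4235698494}{12793}$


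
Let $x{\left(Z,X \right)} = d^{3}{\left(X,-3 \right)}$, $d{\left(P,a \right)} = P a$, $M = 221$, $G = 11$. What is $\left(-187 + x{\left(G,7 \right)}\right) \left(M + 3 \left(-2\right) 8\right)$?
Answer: $-1634504$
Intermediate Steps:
$x{\left(Z,X \right)} = - 27 X^{3}$ ($x{\left(Z,X \right)} = \left(X \left(-3\right)\right)^{3} = \left(- 3 X\right)^{3} = - 27 X^{3}$)
$\left(-187 + x{\left(G,7 \right)}\right) \left(M + 3 \left(-2\right) 8\right) = \left(-187 - 27 \cdot 7^{3}\right) \left(221 + 3 \left(-2\right) 8\right) = \left(-187 - 9261\right) \left(221 - 48\right) = \left(-9448\right) 173 = -1634504$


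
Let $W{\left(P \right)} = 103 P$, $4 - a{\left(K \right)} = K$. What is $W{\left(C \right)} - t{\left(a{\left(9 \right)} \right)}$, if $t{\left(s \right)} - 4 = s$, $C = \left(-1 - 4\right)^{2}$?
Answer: $2576$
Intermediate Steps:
$C = 25$ ($C = \left(-5\right)^{2} = 25$)
$a{\left(K \right)} = 4 - K$
$t{\left(s \right)} = 4 + s$
$W{\left(C \right)} - t{\left(a{\left(9 \right)} \right)} = 103 \cdot 25 - \left(4 + \left(4 - 9\right)\right) = 2575 - \left(4 + \left(4 - 9\right)\right) = 2575 - \left(4 - 5\right) = 2575 - -1 = 2575 + 1 = 2576$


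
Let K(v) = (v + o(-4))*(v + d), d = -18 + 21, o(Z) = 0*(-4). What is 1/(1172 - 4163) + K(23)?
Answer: 1788617/2991 ≈ 598.00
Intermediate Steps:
o(Z) = 0
d = 3
K(v) = v*(3 + v) (K(v) = (v + 0)*(v + 3) = v*(3 + v))
1/(1172 - 4163) + K(23) = 1/(1172 - 4163) + 23*(3 + 23) = 1/(-2991) + 23*26 = -1/2991 + 598 = 1788617/2991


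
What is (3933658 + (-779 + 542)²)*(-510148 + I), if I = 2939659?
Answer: 9693328584597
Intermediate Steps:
(3933658 + (-779 + 542)²)*(-510148 + I) = (3933658 + (-779 + 542)²)*(-510148 + 2939659) = (3933658 + (-237)²)*2429511 = (3933658 + 56169)*2429511 = 3989827*2429511 = 9693328584597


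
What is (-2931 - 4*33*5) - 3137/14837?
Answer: -53282804/14837 ≈ -3591.2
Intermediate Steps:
(-2931 - 4*33*5) - 3137/14837 = (-2931 - 132*5) - 3137*1/14837 = (-2931 - 660) - 3137/14837 = -3591 - 3137/14837 = -53282804/14837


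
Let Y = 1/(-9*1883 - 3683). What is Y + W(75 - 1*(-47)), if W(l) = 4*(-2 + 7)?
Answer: 412599/20630 ≈ 20.000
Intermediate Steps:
W(l) = 20 (W(l) = 4*5 = 20)
Y = -1/20630 (Y = 1/(-16947 - 3683) = 1/(-20630) = -1/20630 ≈ -4.8473e-5)
Y + W(75 - 1*(-47)) = -1/20630 + 20 = 412599/20630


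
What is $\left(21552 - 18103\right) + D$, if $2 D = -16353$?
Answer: $- \frac{9455}{2} \approx -4727.5$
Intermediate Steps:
$D = - \frac{16353}{2}$ ($D = \frac{1}{2} \left(-16353\right) = - \frac{16353}{2} \approx -8176.5$)
$\left(21552 - 18103\right) + D = \left(21552 - 18103\right) - \frac{16353}{2} = 3449 - \frac{16353}{2} = - \frac{9455}{2}$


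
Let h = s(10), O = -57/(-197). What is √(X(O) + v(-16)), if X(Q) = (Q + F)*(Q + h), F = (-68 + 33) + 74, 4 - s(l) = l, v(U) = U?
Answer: 2*I*√2332111/197 ≈ 15.504*I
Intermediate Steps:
s(l) = 4 - l
O = 57/197 (O = -57*(-1/197) = 57/197 ≈ 0.28934)
F = 39 (F = -35 + 74 = 39)
h = -6 (h = 4 - 1*10 = 4 - 10 = -6)
X(Q) = (-6 + Q)*(39 + Q) (X(Q) = (Q + 39)*(Q - 6) = (39 + Q)*(-6 + Q) = (-6 + Q)*(39 + Q))
√(X(O) + v(-16)) = √((-234 + (57/197)² + 33*(57/197)) - 16) = √((-234 + 3249/38809 + 1881/197) - 16) = √(-8707500/38809 - 16) = √(-9328444/38809) = 2*I*√2332111/197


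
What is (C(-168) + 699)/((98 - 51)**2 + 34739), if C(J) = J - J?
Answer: 233/12316 ≈ 0.018918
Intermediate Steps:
C(J) = 0
(C(-168) + 699)/((98 - 51)**2 + 34739) = (0 + 699)/((98 - 51)**2 + 34739) = 699/(47**2 + 34739) = 699/(2209 + 34739) = 699/36948 = 699*(1/36948) = 233/12316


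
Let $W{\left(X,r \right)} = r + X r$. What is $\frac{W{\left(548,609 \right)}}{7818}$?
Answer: $\frac{111447}{2606} \approx 42.766$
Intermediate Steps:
$\frac{W{\left(548,609 \right)}}{7818} = \frac{609 \left(1 + 548\right)}{7818} = 609 \cdot 549 \cdot \frac{1}{7818} = 334341 \cdot \frac{1}{7818} = \frac{111447}{2606}$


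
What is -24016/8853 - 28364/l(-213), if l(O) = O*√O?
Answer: -24016/8853 - 28364*I*√213/45369 ≈ -2.7128 - 9.1243*I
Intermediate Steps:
l(O) = O^(3/2)
-24016/8853 - 28364/l(-213) = -24016/8853 - 28364*I*√213/45369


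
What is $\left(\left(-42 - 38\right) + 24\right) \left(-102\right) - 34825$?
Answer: $-29113$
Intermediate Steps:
$\left(\left(-42 - 38\right) + 24\right) \left(-102\right) - 34825 = \left(-80 + 24\right) \left(-102\right) - 34825 = \left(-56\right) \left(-102\right) - 34825 = 5712 - 34825 = -29113$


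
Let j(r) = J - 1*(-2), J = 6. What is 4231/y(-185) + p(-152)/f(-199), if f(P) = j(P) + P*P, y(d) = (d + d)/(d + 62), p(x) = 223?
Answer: 20613121027/14655330 ≈ 1406.5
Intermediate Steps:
j(r) = 8 (j(r) = 6 - 1*(-2) = 6 + 2 = 8)
y(d) = 2*d/(62 + d) (y(d) = (2*d)/(62 + d) = 2*d/(62 + d))
f(P) = 8 + P² (f(P) = 8 + P*P = 8 + P²)
4231/y(-185) + p(-152)/f(-199) = 4231/((2*(-185)/(62 - 185))) + 223/(8 + (-199)²) = 4231/((2*(-185)/(-123))) + 223/(8 + 39601) = 4231/((2*(-185)*(-1/123))) + 223/39609 = 4231/(370/123) + 223*(1/39609) = 4231*(123/370) + 223/39609 = 520413/370 + 223/39609 = 20613121027/14655330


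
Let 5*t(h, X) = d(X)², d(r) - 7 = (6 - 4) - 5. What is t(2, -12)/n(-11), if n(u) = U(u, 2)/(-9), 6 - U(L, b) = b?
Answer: -36/5 ≈ -7.2000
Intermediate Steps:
U(L, b) = 6 - b
d(r) = 4 (d(r) = 7 + ((6 - 4) - 5) = 7 + (2 - 5) = 7 - 3 = 4)
n(u) = -4/9 (n(u) = (6 - 1*2)/(-9) = (6 - 2)*(-⅑) = 4*(-⅑) = -4/9)
t(h, X) = 16/5 (t(h, X) = (⅕)*4² = (⅕)*16 = 16/5)
t(2, -12)/n(-11) = 16/(5*(-4/9)) = (16/5)*(-9/4) = -36/5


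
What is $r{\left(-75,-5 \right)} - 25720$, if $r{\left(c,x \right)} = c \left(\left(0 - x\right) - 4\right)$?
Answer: $-25795$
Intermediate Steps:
$r{\left(c,x \right)} = c \left(-4 - x\right)$ ($r{\left(c,x \right)} = c \left(- x - 4\right) = c \left(-4 - x\right)$)
$r{\left(-75,-5 \right)} - 25720 = \left(-1\right) \left(-75\right) \left(4 - 5\right) - 25720 = \left(-1\right) \left(-75\right) \left(-1\right) - 25720 = -75 - 25720 = -25795$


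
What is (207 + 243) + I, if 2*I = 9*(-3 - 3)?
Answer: 423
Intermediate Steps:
I = -27 (I = (9*(-3 - 3))/2 = (9*(-6))/2 = (1/2)*(-54) = -27)
(207 + 243) + I = (207 + 243) - 27 = 450 - 27 = 423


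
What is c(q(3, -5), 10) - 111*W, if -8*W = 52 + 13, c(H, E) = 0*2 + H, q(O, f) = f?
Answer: 7175/8 ≈ 896.88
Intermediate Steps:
c(H, E) = H (c(H, E) = 0 + H = H)
W = -65/8 (W = -(52 + 13)/8 = -⅛*65 = -65/8 ≈ -8.1250)
c(q(3, -5), 10) - 111*W = -5 - 111*(-65/8) = -5 + 7215/8 = 7175/8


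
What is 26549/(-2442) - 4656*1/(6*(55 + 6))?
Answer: -3514481/148962 ≈ -23.593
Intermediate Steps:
26549/(-2442) - 4656*1/(6*(55 + 6)) = 26549*(-1/2442) - 4656/(61*6) = -26549/2442 - 4656/366 = -26549/2442 - 4656*1/366 = -26549/2442 - 776/61 = -3514481/148962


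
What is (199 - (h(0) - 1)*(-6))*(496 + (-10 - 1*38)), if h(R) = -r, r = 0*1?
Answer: 86464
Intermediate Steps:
r = 0
h(R) = 0 (h(R) = -1*0 = 0)
(199 - (h(0) - 1)*(-6))*(496 + (-10 - 1*38)) = (199 - (0 - 1)*(-6))*(496 + (-10 - 1*38)) = (199 - (-1)*(-6))*(496 + (-10 - 38)) = (199 - 1*6)*(496 - 48) = (199 - 6)*448 = 193*448 = 86464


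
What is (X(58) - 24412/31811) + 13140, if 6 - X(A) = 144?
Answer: 413582210/31811 ≈ 13001.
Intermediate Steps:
X(A) = -138 (X(A) = 6 - 1*144 = 6 - 144 = -138)
(X(58) - 24412/31811) + 13140 = (-138 - 24412/31811) + 13140 = -4414330/31811 + 13140 = 413582210/31811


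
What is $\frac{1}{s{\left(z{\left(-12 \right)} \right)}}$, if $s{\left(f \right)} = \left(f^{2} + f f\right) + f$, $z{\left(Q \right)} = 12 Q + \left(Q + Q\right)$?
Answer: $\frac{1}{56280} \approx 1.7768 \cdot 10^{-5}$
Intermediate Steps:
$z{\left(Q \right)} = 14 Q$ ($z{\left(Q \right)} = 12 Q + 2 Q = 14 Q$)
$s{\left(f \right)} = f + 2 f^{2}$ ($s{\left(f \right)} = \left(f^{2} + f^{2}\right) + f = 2 f^{2} + f = f + 2 f^{2}$)
$\frac{1}{s{\left(z{\left(-12 \right)} \right)}} = \frac{1}{14 \left(-12\right) \left(1 + 2 \cdot 14 \left(-12\right)\right)} = \frac{1}{\left(-168\right) \left(1 + 2 \left(-168\right)\right)} = \frac{1}{\left(-168\right) \left(1 - 336\right)} = \frac{1}{\left(-168\right) \left(-335\right)} = \frac{1}{56280}$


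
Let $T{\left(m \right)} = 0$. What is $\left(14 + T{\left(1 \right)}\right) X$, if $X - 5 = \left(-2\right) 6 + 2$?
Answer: $-70$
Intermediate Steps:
$X = -5$ ($X = 5 + \left(\left(-2\right) 6 + 2\right) = 5 + \left(-12 + 2\right) = 5 - 10 = -5$)
$\left(14 + T{\left(1 \right)}\right) X = \left(14 + 0\right) \left(-5\right) = 14 \left(-5\right) = -70$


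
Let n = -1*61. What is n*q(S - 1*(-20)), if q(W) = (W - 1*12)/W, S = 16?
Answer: -122/3 ≈ -40.667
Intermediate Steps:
n = -61
q(W) = (-12 + W)/W (q(W) = (W - 12)/W = (-12 + W)/W)
n*q(S - 1*(-20)) = -61*(-12 + (16 - 1*(-20)))/(16 - 1*(-20)) = -61*(-12 + (16 + 20))/(16 + 20) = -61*(-12 + 36)/36 = -61*24/36 = -61*⅔ = -122/3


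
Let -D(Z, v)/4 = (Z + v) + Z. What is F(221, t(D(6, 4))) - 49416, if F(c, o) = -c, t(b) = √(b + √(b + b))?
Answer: -49637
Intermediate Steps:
D(Z, v) = -8*Z - 4*v (D(Z, v) = -4*((Z + v) + Z) = -4*(v + 2*Z) = -8*Z - 4*v)
t(b) = √(b + √2*√b) (t(b) = √(b + √(2*b)) = √(b + √2*√b))
F(221, t(D(6, 4))) - 49416 = -1*221 - 49416 = -221 - 49416 = -49637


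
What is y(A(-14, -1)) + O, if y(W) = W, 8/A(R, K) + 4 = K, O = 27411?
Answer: 137047/5 ≈ 27409.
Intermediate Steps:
A(R, K) = 8/(-4 + K)
y(A(-14, -1)) + O = 8/(-4 - 1) + 27411 = 8/(-5) + 27411 = 8*(-⅕) + 27411 = -8/5 + 27411 = 137047/5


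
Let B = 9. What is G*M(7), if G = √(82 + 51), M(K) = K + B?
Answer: 16*√133 ≈ 184.52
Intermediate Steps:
M(K) = 9 + K (M(K) = K + 9 = 9 + K)
G = √133 ≈ 11.533
G*M(7) = √133*(9 + 7) = √133*16 = 16*√133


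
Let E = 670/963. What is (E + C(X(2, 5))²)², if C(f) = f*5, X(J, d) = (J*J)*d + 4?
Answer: 192317818336900/927369 ≈ 2.0738e+8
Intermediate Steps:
X(J, d) = 4 + d*J² (X(J, d) = J²*d + 4 = d*J² + 4 = 4 + d*J²)
C(f) = 5*f
E = 670/963 (E = 670*(1/963) = 670/963 ≈ 0.69574)
(E + C(X(2, 5))²)² = (670/963 + (5*(4 + 5*2²))²)² = (670/963 + (5*(4 + 5*4))²)² = (670/963 + (5*(4 + 20))²)² = (670/963 + (5*24)²)² = (670/963 + 120²)² = (670/963 + 14400)² = (13867870/963)² = 192317818336900/927369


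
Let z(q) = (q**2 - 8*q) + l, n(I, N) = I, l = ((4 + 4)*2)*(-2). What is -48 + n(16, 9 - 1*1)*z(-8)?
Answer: 1488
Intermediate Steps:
l = -32 (l = (8*2)*(-2) = 16*(-2) = -32)
z(q) = -32 + q**2 - 8*q (z(q) = (q**2 - 8*q) - 32 = -32 + q**2 - 8*q)
-48 + n(16, 9 - 1*1)*z(-8) = -48 + 16*(-32 + (-8)**2 - 8*(-8)) = -48 + 16*(-32 + 64 + 64) = -48 + 16*96 = -48 + 1536 = 1488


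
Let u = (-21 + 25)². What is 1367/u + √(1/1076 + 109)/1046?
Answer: 1367/16 + √31549665/562748 ≈ 85.448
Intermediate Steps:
u = 16 (u = 4² = 16)
1367/u + √(1/1076 + 109)/1046 = 1367/16 + √(1/1076 + 109)/1046 = 1367*(1/16) + √(1/1076 + 109)*(1/1046) = 1367/16 + √(117285/1076)*(1/1046) = 1367/16 + (√31549665/538)*(1/1046) = 1367/16 + √31549665/562748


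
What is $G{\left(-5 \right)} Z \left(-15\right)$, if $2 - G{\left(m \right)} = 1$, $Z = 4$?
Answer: $-60$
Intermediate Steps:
$G{\left(m \right)} = 1$ ($G{\left(m \right)} = 2 - 1 = 1$)
$G{\left(-5 \right)} Z \left(-15\right) = 1 \cdot 4 \left(-15\right) = 4 \left(-15\right) = -60$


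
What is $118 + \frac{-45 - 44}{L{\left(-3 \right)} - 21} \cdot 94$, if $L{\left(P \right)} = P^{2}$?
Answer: $\frac{4891}{6} \approx 815.17$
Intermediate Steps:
$118 + \frac{-45 - 44}{L{\left(-3 \right)} - 21} \cdot 94 = 118 + \frac{-45 - 44}{\left(-3\right)^{2} - 21} \cdot 94 = 118 + - \frac{89}{9 - 21} \cdot 94 = 118 + - \frac{89}{-12} \cdot 94 = 118 + \left(-89\right) \left(- \frac{1}{12}\right) 94 = 118 + \frac{89}{12} \cdot 94 = 118 + \frac{4183}{6} = \frac{4891}{6}$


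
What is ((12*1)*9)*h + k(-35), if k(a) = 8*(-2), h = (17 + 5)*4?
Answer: 9488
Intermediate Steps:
h = 88 (h = 22*4 = 88)
k(a) = -16
((12*1)*9)*h + k(-35) = ((12*1)*9)*88 - 16 = (12*9)*88 - 16 = 108*88 - 16 = 9504 - 16 = 9488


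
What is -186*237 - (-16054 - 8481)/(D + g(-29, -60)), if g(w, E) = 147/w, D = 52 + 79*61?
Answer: -6219787669/141112 ≈ -44077.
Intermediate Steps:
D = 4871 (D = 52 + 4819 = 4871)
-186*237 - (-16054 - 8481)/(D + g(-29, -60)) = -186*237 - (-16054 - 8481)/(4871 + 147/(-29)) = -44082 - (-24535)/(4871 + 147*(-1/29)) = -44082 - (-24535)/(4871 - 147/29) = -44082 - (-24535)/141112/29 = -44082 - (-24535)*29/141112 = -44082 - 1*(-711515/141112) = -44082 + 711515/141112 = -6219787669/141112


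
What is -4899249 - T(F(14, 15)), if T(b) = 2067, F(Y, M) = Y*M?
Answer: -4901316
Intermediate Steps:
F(Y, M) = M*Y
-4899249 - T(F(14, 15)) = -4899249 - 1*2067 = -4899249 - 2067 = -4901316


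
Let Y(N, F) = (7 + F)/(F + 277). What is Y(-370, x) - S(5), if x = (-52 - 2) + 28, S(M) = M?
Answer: -1274/251 ≈ -5.0757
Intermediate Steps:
x = -26 (x = -54 + 28 = -26)
Y(N, F) = (7 + F)/(277 + F)
Y(-370, x) - S(5) = (7 - 26)/(277 - 26) - 1*5 = -19/251 - 5 = -1274/251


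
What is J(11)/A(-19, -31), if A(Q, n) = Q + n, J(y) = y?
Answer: -11/50 ≈ -0.22000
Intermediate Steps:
J(11)/A(-19, -31) = 11/(-19 - 31) = 11/(-50) = 11*(-1/50) = -11/50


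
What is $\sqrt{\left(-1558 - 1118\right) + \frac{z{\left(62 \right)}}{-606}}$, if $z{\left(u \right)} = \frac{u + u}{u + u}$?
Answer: $\frac{i \sqrt{982724142}}{606} \approx 51.73 i$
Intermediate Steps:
$z{\left(u \right)} = 1$ ($z{\left(u \right)} = \frac{2 u}{2 u} = 2 u \frac{1}{2 u} = 1$)
$\sqrt{\left(-1558 - 1118\right) + \frac{z{\left(62 \right)}}{-606}} = \sqrt{\left(-1558 - 1118\right) + 1 \frac{1}{-606}} = \sqrt{-2676 + 1 \left(- \frac{1}{606}\right)} = \sqrt{-2676 - \frac{1}{606}} = \sqrt{- \frac{1621657}{606}} = \frac{i \sqrt{982724142}}{606}$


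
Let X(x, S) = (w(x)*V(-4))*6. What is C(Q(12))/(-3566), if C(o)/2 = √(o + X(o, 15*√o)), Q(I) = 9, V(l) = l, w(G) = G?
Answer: -3*I*√23/1783 ≈ -0.0080693*I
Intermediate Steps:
X(x, S) = -24*x (X(x, S) = (x*(-4))*6 = -4*x*6 = -24*x)
C(o) = 2*√23*√(-o) (C(o) = 2*√(o - 24*o) = 2*√(-23*o) = 2*(√23*√(-o)) = 2*√23*√(-o))
C(Q(12))/(-3566) = (2*√23*√(-1*9))/(-3566) = (2*√23*√(-9))*(-1/3566) = (2*√23*(3*I))*(-1/3566) = (6*I*√23)*(-1/3566) = -3*I*√23/1783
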